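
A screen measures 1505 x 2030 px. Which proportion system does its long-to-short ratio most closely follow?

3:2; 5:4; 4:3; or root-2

2030/1505 ≈ 1.349. Nearest candidates are 4:3 (1.333, off by 0.016) and root-2 (1.414, off by 0.065).

4:3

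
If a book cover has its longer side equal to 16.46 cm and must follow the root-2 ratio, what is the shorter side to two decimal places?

11.64 cm

root-2 ≈ 1.41421.
Shorter side = 16.46 ÷ 1.41421 ≈ 11.6390 → 11.64 cm.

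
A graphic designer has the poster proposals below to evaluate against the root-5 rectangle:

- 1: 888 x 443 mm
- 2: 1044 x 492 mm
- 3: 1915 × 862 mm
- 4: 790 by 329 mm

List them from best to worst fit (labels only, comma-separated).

3, 2, 4, 1

Ratios: 1 = 888 / 443 ≈ 2.005; 2 = 1044 / 492 ≈ 2.122; 3 = 1915 / 862 ≈ 2.222; 4 = 790 / 329 ≈ 2.401.
|Δ from 2.236|: 1 0.231; 2 0.114; 3 0.014; 4 0.165.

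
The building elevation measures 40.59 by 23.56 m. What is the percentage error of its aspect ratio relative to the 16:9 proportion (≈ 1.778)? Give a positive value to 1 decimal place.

3.1%

Ratio = 40.59 / 23.56 ≈ 1.7228.
Ideal 16:9 ≈ 1.7778. |1.7228 − 1.7778| / 1.7778 ≈ 3.09% → 3.1%.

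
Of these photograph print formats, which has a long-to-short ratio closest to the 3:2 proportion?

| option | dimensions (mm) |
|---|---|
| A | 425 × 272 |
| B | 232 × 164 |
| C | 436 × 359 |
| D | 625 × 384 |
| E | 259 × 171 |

Ratios (long/short): A ≈ 1.562; B ≈ 1.415; C ≈ 1.214; D ≈ 1.628; E ≈ 1.515.
3:2 ≈ 1.500; option E is nearest (Δ 0.015).

E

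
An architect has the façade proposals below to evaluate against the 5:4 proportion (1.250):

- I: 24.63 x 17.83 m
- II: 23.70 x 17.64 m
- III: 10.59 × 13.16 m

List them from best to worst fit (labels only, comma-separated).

III, II, I

I: 24.63/17.83 ≈ 1.381 → |1.381 − 1.250| = 0.131
II: 23.70/17.64 ≈ 1.344 → |1.344 − 1.250| = 0.094
III: 13.16/10.59 ≈ 1.243 → |1.243 − 1.250| = 0.007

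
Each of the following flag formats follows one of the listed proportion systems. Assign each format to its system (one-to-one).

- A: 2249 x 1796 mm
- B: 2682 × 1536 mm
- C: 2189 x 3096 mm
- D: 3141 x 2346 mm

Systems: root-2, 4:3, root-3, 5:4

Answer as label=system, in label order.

A=5:4, B=root-3, C=root-2, D=4:3

A = 2249/1796 ≈ 1.252 → 5:4 (1.250)
B = 2682/1536 ≈ 1.746 → root-3 (1.732)
C = 3096/2189 ≈ 1.414 → root-2 (1.414)
D = 3141/2346 ≈ 1.339 → 4:3 (1.333)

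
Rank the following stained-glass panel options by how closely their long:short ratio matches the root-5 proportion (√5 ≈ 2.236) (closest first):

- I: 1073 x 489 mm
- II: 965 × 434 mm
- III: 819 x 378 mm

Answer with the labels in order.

II, I, III

I: 1073/489 ≈ 2.194 → |2.194 − 2.236| = 0.042
II: 965/434 ≈ 2.224 → |2.224 − 2.236| = 0.012
III: 819/378 ≈ 2.167 → |2.167 − 2.236| = 0.069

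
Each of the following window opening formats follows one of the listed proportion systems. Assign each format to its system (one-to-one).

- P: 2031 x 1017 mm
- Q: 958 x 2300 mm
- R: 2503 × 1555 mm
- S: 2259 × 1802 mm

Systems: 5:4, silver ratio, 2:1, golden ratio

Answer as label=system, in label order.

P=2:1, Q=silver ratio, R=golden ratio, S=5:4

P = 2031/1017 ≈ 1.997 → 2:1 (2.000)
Q = 2300/958 ≈ 2.401 → silver ratio (2.414)
R = 2503/1555 ≈ 1.610 → golden ratio (1.618)
S = 2259/1802 ≈ 1.254 → 5:4 (1.250)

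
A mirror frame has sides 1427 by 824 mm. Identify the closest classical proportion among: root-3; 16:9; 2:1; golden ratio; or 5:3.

root-3

Ratio = 1427 / 824 ≈ 1.732.
Distances: root-3 1.732 (Δ 0.000); 16:9 1.778 (Δ 0.046); 2:1 2.000 (Δ 0.268); golden ratio 1.618 (Δ 0.114); 5:3 1.667 (Δ 0.065).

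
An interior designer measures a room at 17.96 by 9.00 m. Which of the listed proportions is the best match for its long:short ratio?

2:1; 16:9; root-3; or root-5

Ratio = 17.96 / 9.00 ≈ 1.996.
Distances: 2:1 2.000 (Δ 0.004); 16:9 1.778 (Δ 0.218); root-3 1.732 (Δ 0.264); root-5 2.236 (Δ 0.240).

2:1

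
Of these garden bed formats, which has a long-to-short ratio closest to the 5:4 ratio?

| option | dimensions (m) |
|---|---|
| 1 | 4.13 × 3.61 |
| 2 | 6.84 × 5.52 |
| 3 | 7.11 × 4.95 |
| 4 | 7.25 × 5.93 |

2

Ratios (long/short): 1 ≈ 1.144; 2 ≈ 1.239; 3 ≈ 1.436; 4 ≈ 1.223.
5:4 ≈ 1.250; option 2 is nearest (Δ 0.011).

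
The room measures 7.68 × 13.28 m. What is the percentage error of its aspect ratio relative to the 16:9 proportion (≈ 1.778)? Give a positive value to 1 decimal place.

2.7%

Ratio = 13.28 / 7.68 ≈ 1.7292.
Ideal 16:9 ≈ 1.7778. |1.7292 − 1.7778| / 1.7778 ≈ 2.73% → 2.7%.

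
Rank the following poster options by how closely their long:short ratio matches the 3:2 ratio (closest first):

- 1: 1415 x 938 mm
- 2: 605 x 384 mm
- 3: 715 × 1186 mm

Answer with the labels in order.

1, 2, 3

1: 1415/938 ≈ 1.509 → |1.509 − 1.500| = 0.009
2: 605/384 ≈ 1.576 → |1.576 − 1.500| = 0.076
3: 1186/715 ≈ 1.659 → |1.659 − 1.500| = 0.159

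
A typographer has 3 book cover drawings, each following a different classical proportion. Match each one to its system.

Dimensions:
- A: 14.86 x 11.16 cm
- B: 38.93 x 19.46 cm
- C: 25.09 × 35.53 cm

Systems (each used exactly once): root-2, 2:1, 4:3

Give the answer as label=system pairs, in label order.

A=4:3, B=2:1, C=root-2

Ratios: A ≈ 1.332; B ≈ 2.001; C ≈ 1.416.
Targets: root-2 ≈ 1.414; 2:1 ≈ 2.000; 4:3 ≈ 1.333.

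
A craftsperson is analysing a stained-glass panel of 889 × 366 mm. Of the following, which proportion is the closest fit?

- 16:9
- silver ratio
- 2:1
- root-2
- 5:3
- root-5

Ratio = 889 / 366 ≈ 2.429.
Distances: 16:9 1.778 (Δ 0.651); silver ratio 2.414 (Δ 0.015); 2:1 2.000 (Δ 0.429); root-2 1.414 (Δ 1.015); 5:3 1.667 (Δ 0.762); root-5 2.236 (Δ 0.193).

silver ratio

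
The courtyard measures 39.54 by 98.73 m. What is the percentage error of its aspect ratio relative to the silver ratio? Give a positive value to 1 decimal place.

3.4%

Ratio = 98.73 / 39.54 ≈ 2.4970.
Ideal silver ratio ≈ 2.4142. |2.4970 − 2.4142| / 2.4142 ≈ 3.43% → 3.4%.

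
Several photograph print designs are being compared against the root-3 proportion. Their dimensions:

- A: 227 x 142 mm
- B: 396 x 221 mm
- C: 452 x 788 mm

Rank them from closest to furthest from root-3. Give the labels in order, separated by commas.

C, B, A

A: 227/142 ≈ 1.599 → |1.599 − 1.732| = 0.133
B: 396/221 ≈ 1.792 → |1.792 − 1.732| = 0.060
C: 788/452 ≈ 1.743 → |1.743 − 1.732| = 0.011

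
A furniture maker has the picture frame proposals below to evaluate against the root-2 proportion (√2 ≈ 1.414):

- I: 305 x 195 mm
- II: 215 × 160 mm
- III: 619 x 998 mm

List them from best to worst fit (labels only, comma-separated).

Ratios: I = 305 / 195 ≈ 1.564; II = 215 / 160 ≈ 1.344; III = 998 / 619 ≈ 1.612.
|Δ from 1.414|: I 0.150; II 0.070; III 0.198.

II, I, III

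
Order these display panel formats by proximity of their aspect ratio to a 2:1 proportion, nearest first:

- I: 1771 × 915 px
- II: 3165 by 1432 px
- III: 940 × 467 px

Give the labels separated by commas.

III, I, II

I: 1771/915 ≈ 1.936 → |1.936 − 2.000| = 0.064
II: 3165/1432 ≈ 2.210 → |2.210 − 2.000| = 0.210
III: 940/467 ≈ 2.013 → |2.013 − 2.000| = 0.013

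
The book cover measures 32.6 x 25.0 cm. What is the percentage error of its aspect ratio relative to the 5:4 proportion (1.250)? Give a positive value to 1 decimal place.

Ratio = 32.6 / 25.0 ≈ 1.3040.
Ideal 5:4 = 1.2500. |1.3040 − 1.2500| / 1.2500 ≈ 4.32% → 4.3%.

4.3%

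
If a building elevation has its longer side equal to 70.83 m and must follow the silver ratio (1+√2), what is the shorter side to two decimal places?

silver ratio ≈ 2.41421.
Shorter side = 70.83 ÷ 2.41421 ≈ 29.3388 → 29.34 m.

29.34 m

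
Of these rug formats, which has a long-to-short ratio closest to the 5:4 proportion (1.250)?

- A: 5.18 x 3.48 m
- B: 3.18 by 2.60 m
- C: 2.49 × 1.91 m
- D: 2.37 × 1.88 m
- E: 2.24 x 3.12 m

Target 5:4 ≈ 1.250.
A: 1.489 (Δ0.239)  B: 1.223 (Δ0.027)  C: 1.304 (Δ0.054)  D: 1.261 (Δ0.011)  E: 1.393 (Δ0.143)

D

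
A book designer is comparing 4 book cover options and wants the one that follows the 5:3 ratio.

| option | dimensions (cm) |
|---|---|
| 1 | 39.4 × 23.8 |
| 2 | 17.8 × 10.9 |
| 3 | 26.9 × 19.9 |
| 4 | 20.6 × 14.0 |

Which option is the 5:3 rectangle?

1

Ratios (long/short): 1 ≈ 1.655; 2 ≈ 1.633; 3 ≈ 1.352; 4 ≈ 1.471.
5:3 ≈ 1.667; option 1 is nearest (Δ 0.012).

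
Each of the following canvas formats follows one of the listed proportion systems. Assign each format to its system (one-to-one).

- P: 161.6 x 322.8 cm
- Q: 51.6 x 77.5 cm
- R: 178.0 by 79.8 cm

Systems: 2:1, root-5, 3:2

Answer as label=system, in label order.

P=2:1, Q=3:2, R=root-5

P = 322.8/161.6 ≈ 1.998 → 2:1 (2.000)
Q = 77.5/51.6 ≈ 1.502 → 3:2 (1.500)
R = 178.0/79.8 ≈ 2.231 → root-5 (2.236)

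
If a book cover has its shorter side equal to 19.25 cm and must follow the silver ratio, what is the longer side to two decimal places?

46.47 cm

silver ratio ≈ 2.41421.
Longer side = 19.25 × 2.41421 ≈ 46.4735 → 46.47 cm.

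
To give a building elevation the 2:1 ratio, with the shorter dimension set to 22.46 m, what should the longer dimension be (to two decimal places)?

2:1 = 2.00000.
Longer side = 22.46 × 2.00000 ≈ 44.9200 → 44.92 m.

44.92 m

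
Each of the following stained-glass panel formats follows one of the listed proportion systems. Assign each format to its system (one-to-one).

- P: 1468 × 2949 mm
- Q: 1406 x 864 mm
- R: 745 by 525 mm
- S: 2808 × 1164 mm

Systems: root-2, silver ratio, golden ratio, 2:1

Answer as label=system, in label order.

Ratios: P ≈ 2.009; Q ≈ 1.627; R ≈ 1.419; S ≈ 2.412.
Targets: root-2 ≈ 1.414; silver ratio ≈ 2.414; golden ratio ≈ 1.618; 2:1 ≈ 2.000.

P=2:1, Q=golden ratio, R=root-2, S=silver ratio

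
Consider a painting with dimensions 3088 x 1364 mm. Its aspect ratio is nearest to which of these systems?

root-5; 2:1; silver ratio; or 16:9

root-5

Ratio = 3088 / 1364 ≈ 2.264.
Distances: root-5 2.236 (Δ 0.028); 2:1 2.000 (Δ 0.264); silver ratio 2.414 (Δ 0.150); 16:9 1.778 (Δ 0.486).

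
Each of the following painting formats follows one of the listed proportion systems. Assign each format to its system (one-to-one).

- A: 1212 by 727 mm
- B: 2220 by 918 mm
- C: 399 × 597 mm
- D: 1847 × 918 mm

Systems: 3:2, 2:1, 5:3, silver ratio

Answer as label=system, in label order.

A=5:3, B=silver ratio, C=3:2, D=2:1

A = 1212/727 ≈ 1.667 → 5:3 (1.667)
B = 2220/918 ≈ 2.418 → silver ratio (2.414)
C = 597/399 ≈ 1.496 → 3:2 (1.500)
D = 1847/918 ≈ 2.012 → 2:1 (2.000)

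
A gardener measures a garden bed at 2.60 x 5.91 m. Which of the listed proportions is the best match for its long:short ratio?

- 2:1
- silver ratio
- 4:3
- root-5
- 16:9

root-5

5.91/2.60 ≈ 2.273. Nearest candidates are root-5 (2.236, off by 0.037) and silver ratio (2.414, off by 0.141).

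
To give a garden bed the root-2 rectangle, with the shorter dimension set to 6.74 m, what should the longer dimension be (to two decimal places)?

root-2 ≈ 1.41421.
Longer side = 6.74 × 1.41421 ≈ 9.5318 → 9.53 m.

9.53 m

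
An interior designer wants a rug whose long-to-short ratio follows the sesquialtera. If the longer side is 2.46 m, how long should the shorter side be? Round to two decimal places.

1.64 m

3:2 = 1.50000.
Shorter side = 2.46 ÷ 1.50000 ≈ 1.6400 → 1.64 m.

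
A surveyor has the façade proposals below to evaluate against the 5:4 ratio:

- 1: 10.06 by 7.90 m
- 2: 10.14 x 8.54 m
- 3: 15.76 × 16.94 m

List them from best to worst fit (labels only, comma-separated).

1, 2, 3

Ratios: 1 = 10.06 / 7.90 ≈ 1.273; 2 = 10.14 / 8.54 ≈ 1.187; 3 = 16.94 / 15.76 ≈ 1.075.
|Δ from 1.250|: 1 0.023; 2 0.063; 3 0.175.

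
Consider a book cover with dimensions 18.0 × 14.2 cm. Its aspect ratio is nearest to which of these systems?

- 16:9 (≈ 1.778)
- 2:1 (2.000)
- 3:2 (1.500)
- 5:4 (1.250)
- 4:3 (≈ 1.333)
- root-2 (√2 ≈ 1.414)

18.0/14.2 ≈ 1.268. Nearest candidates are 5:4 (1.250, off by 0.018) and 4:3 (1.333, off by 0.065).

5:4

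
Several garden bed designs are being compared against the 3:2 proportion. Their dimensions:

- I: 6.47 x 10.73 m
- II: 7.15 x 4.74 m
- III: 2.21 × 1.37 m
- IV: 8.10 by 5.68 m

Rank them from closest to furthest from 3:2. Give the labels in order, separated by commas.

II, IV, III, I

I: 10.73/6.47 ≈ 1.658 → |1.658 − 1.500| = 0.158
II: 7.15/4.74 ≈ 1.508 → |1.508 − 1.500| = 0.008
III: 2.21/1.37 ≈ 1.613 → |1.613 − 1.500| = 0.113
IV: 8.10/5.68 ≈ 1.426 → |1.426 − 1.500| = 0.074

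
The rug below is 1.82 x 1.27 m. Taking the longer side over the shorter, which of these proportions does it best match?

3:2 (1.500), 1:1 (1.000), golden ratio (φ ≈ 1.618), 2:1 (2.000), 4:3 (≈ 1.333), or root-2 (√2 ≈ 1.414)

Ratio = 1.82 / 1.27 ≈ 1.433.
Distances: 3:2 1.500 (Δ 0.067); 1:1 1.000 (Δ 0.433); golden ratio 1.618 (Δ 0.185); 2:1 2.000 (Δ 0.567); 4:3 1.333 (Δ 0.100); root-2 1.414 (Δ 0.019).

root-2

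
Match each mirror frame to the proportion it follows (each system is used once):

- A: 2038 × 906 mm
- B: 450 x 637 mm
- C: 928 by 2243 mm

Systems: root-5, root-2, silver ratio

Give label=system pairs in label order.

Ratios: A ≈ 2.249; B ≈ 1.416; C ≈ 2.417.
Targets: root-5 ≈ 2.236; root-2 ≈ 1.414; silver ratio ≈ 2.414.

A=root-5, B=root-2, C=silver ratio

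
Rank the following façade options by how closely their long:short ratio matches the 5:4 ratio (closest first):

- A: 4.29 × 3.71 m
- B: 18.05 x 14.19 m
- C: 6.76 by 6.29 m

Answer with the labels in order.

Ratios: A = 4.29 / 3.71 ≈ 1.156; B = 18.05 / 14.19 ≈ 1.272; C = 6.76 / 6.29 ≈ 1.075.
|Δ from 1.250|: A 0.094; B 0.022; C 0.175.

B, A, C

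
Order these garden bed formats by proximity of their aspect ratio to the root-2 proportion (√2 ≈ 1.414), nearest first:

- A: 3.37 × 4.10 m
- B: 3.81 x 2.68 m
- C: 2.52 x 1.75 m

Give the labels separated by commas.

B, C, A

Ratios: A = 4.10 / 3.37 ≈ 1.217; B = 3.81 / 2.68 ≈ 1.422; C = 2.52 / 1.75 ≈ 1.440.
|Δ from 1.414|: A 0.197; B 0.008; C 0.026.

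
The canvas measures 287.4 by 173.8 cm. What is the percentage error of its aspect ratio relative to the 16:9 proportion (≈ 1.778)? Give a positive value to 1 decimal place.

7.0%

Ratio = 287.4 / 173.8 ≈ 1.6536.
Ideal 16:9 ≈ 1.7778. |1.6536 − 1.7778| / 1.7778 ≈ 6.99% → 7.0%.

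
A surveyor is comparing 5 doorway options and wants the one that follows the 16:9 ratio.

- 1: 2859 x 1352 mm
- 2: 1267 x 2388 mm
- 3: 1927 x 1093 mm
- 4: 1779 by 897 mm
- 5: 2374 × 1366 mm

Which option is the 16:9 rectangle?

Target 16:9 ≈ 1.778.
1: 2.115 (Δ0.337)  2: 1.885 (Δ0.107)  3: 1.763 (Δ0.015)  4: 1.983 (Δ0.205)  5: 1.738 (Δ0.040)

3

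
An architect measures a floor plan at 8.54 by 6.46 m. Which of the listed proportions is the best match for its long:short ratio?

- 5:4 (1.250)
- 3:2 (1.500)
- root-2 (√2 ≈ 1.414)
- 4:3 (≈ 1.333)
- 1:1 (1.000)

4:3

Ratio = 8.54 / 6.46 ≈ 1.322.
Distances: 5:4 1.250 (Δ 0.072); 3:2 1.500 (Δ 0.178); root-2 1.414 (Δ 0.092); 4:3 1.333 (Δ 0.011); 1:1 1.000 (Δ 0.322).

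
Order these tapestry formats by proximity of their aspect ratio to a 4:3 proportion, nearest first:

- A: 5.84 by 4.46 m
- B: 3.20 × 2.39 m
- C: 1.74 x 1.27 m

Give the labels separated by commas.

A: 5.84/4.46 ≈ 1.309 → |1.309 − 1.333| = 0.024
B: 3.20/2.39 ≈ 1.339 → |1.339 − 1.333| = 0.006
C: 1.74/1.27 ≈ 1.370 → |1.370 − 1.333| = 0.037

B, A, C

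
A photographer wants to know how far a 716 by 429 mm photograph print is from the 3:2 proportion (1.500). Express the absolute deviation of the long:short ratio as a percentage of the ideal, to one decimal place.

11.3%

Ratio = 716 / 429 ≈ 1.6690.
Ideal 3:2 = 1.5000. |1.6690 − 1.5000| / 1.5000 ≈ 11.27% → 11.3%.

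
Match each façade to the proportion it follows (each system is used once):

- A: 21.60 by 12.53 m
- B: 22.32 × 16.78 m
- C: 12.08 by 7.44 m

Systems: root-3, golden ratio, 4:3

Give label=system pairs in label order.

A=root-3, B=4:3, C=golden ratio

Ratios: A ≈ 1.724; B ≈ 1.330; C ≈ 1.624.
Targets: root-3 ≈ 1.732; golden ratio ≈ 1.618; 4:3 ≈ 1.333.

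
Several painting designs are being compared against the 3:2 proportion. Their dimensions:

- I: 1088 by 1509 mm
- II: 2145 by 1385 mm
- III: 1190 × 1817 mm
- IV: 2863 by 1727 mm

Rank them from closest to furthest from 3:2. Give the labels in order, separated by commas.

III, II, I, IV

Ratios: I = 1509 / 1088 ≈ 1.387; II = 2145 / 1385 ≈ 1.549; III = 1817 / 1190 ≈ 1.527; IV = 2863 / 1727 ≈ 1.658.
|Δ from 1.500|: I 0.113; II 0.049; III 0.027; IV 0.158.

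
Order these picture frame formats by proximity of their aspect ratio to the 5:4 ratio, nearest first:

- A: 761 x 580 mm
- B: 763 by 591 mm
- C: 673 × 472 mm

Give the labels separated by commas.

A: 761/580 ≈ 1.312 → |1.312 − 1.250| = 0.062
B: 763/591 ≈ 1.291 → |1.291 − 1.250| = 0.041
C: 673/472 ≈ 1.426 → |1.426 − 1.250| = 0.176

B, A, C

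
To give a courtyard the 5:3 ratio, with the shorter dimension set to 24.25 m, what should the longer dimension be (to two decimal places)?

5:3 ≈ 1.66667.
Longer side = 24.25 × 1.66667 ≈ 40.4167 → 40.42 m.

40.42 m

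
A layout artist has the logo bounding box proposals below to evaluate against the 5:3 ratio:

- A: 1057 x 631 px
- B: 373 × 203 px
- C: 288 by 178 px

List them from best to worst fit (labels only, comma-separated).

A, C, B

Ratios: A = 1057 / 631 ≈ 1.675; B = 373 / 203 ≈ 1.837; C = 288 / 178 ≈ 1.618.
|Δ from 1.667|: A 0.008; B 0.170; C 0.049.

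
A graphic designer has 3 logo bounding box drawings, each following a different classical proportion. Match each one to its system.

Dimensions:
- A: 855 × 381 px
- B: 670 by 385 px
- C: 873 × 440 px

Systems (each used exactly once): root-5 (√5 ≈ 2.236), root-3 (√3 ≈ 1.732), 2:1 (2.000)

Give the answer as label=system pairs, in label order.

A=root-5, B=root-3, C=2:1

Ratios: A ≈ 2.244; B ≈ 1.740; C ≈ 1.984.
Targets: root-5 ≈ 2.236; root-3 ≈ 1.732; 2:1 ≈ 2.000.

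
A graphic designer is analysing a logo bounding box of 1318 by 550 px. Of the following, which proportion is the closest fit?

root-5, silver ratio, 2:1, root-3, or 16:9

silver ratio

1318/550 ≈ 2.396. Nearest candidates are silver ratio (2.414, off by 0.018) and root-5 (2.236, off by 0.160).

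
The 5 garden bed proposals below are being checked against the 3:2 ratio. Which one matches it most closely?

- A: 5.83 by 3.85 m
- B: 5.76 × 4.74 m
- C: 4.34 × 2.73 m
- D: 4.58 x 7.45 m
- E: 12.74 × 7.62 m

Target 3:2 ≈ 1.500.
A: 1.514 (Δ0.014)  B: 1.215 (Δ0.285)  C: 1.590 (Δ0.090)  D: 1.627 (Δ0.127)  E: 1.672 (Δ0.172)

A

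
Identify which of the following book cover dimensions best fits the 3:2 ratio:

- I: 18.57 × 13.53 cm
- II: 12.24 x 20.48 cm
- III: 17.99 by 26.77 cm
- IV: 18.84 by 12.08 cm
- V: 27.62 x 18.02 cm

Target 3:2 ≈ 1.500.
I: 1.373 (Δ0.127)  II: 1.673 (Δ0.173)  III: 1.488 (Δ0.012)  IV: 1.560 (Δ0.060)  V: 1.533 (Δ0.033)

III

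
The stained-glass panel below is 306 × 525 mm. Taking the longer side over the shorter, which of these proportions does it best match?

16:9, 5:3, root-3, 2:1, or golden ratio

Ratio = 525 / 306 ≈ 1.716.
Distances: 16:9 1.778 (Δ 0.062); 5:3 1.667 (Δ 0.049); root-3 1.732 (Δ 0.016); 2:1 2.000 (Δ 0.284); golden ratio 1.618 (Δ 0.098).

root-3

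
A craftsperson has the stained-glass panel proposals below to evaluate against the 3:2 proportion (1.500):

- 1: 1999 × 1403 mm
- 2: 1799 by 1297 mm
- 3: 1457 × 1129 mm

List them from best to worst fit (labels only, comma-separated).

1, 2, 3

Ratios: 1 = 1999 / 1403 ≈ 1.425; 2 = 1799 / 1297 ≈ 1.387; 3 = 1457 / 1129 ≈ 1.291.
|Δ from 1.500|: 1 0.075; 2 0.113; 3 0.209.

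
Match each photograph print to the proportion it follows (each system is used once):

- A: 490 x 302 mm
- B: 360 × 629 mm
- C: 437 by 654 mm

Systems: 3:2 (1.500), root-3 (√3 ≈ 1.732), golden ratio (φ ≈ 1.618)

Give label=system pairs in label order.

A = 490/302 ≈ 1.623 → golden ratio (1.618)
B = 629/360 ≈ 1.747 → root-3 (1.732)
C = 654/437 ≈ 1.497 → 3:2 (1.500)

A=golden ratio, B=root-3, C=3:2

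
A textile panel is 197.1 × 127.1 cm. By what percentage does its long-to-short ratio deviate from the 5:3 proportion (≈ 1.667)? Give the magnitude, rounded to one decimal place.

Ratio = 197.1 / 127.1 ≈ 1.5507.
Ideal 5:3 ≈ 1.6667. |1.5507 − 1.6667| / 1.6667 ≈ 6.96% → 7.0%.

7.0%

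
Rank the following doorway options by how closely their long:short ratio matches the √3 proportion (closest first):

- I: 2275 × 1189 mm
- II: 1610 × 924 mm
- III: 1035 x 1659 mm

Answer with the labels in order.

Ratios: I = 2275 / 1189 ≈ 1.913; II = 1610 / 924 ≈ 1.742; III = 1659 / 1035 ≈ 1.603.
|Δ from 1.732|: I 0.181; II 0.010; III 0.129.

II, III, I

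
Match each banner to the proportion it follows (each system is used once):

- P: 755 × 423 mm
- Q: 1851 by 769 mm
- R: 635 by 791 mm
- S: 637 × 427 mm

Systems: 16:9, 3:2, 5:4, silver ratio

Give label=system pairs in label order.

P=16:9, Q=silver ratio, R=5:4, S=3:2

P = 755/423 ≈ 1.785 → 16:9 (1.778)
Q = 1851/769 ≈ 2.407 → silver ratio (2.414)
R = 791/635 ≈ 1.246 → 5:4 (1.250)
S = 637/427 ≈ 1.492 → 3:2 (1.500)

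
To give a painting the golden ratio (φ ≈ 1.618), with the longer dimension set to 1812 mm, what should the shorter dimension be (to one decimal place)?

golden ratio ≈ 1.61803.
Shorter side = 1812 ÷ 1.61803 ≈ 1119.880 → 1119.9 mm.

1119.9 mm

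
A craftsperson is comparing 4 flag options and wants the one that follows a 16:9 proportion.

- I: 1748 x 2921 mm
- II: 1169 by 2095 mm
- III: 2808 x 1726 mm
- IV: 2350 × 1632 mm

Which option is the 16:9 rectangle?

II

Ratios (long/short): I ≈ 1.671; II ≈ 1.792; III ≈ 1.627; IV ≈ 1.440.
16:9 ≈ 1.778; option II is nearest (Δ 0.014).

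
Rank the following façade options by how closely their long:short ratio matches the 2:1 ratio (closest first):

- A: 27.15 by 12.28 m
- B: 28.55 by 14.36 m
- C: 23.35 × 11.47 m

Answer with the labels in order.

Ratios: A = 27.15 / 12.28 ≈ 2.211; B = 28.55 / 14.36 ≈ 1.988; C = 23.35 / 11.47 ≈ 2.036.
|Δ from 2.000|: A 0.211; B 0.012; C 0.036.

B, C, A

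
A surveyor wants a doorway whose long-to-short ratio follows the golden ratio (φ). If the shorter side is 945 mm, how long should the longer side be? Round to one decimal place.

golden ratio ≈ 1.61803.
Longer side = 945 × 1.61803 ≈ 1529.038 → 1529.0 mm.

1529.0 mm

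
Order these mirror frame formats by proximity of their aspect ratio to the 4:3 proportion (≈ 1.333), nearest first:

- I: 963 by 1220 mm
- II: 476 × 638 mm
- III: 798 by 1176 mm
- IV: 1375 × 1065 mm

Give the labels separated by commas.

II, IV, I, III

I: 1220/963 ≈ 1.267 → |1.267 − 1.333| = 0.066
II: 638/476 ≈ 1.340 → |1.340 − 1.333| = 0.007
III: 1176/798 ≈ 1.474 → |1.474 − 1.333| = 0.141
IV: 1375/1065 ≈ 1.291 → |1.291 − 1.333| = 0.042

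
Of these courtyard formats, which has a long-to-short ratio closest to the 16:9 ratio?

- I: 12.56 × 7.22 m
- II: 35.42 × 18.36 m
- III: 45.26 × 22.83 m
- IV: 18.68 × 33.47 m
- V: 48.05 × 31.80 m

IV

Target 16:9 ≈ 1.778.
I: 1.740 (Δ0.038)  II: 1.929 (Δ0.151)  III: 1.982 (Δ0.204)  IV: 1.792 (Δ0.014)  V: 1.511 (Δ0.267)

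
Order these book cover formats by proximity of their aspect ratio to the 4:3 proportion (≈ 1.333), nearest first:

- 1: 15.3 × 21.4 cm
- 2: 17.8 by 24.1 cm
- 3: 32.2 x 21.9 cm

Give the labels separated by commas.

2, 1, 3

Ratios: 1 = 21.4 / 15.3 ≈ 1.399; 2 = 24.1 / 17.8 ≈ 1.354; 3 = 32.2 / 21.9 ≈ 1.470.
|Δ from 1.333|: 1 0.066; 2 0.021; 3 0.137.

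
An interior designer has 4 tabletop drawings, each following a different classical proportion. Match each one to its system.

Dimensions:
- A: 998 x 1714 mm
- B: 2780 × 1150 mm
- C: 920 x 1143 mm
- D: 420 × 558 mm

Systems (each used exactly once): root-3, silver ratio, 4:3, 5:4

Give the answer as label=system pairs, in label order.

A=root-3, B=silver ratio, C=5:4, D=4:3

A = 1714/998 ≈ 1.717 → root-3 (1.732)
B = 2780/1150 ≈ 2.417 → silver ratio (2.414)
C = 1143/920 ≈ 1.242 → 5:4 (1.250)
D = 558/420 ≈ 1.329 → 4:3 (1.333)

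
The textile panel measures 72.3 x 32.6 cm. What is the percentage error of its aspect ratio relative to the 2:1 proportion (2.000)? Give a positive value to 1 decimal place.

Ratio = 72.3 / 32.6 ≈ 2.2178.
Ideal 2:1 = 2.0000. |2.2178 − 2.0000| / 2.0000 ≈ 10.89% → 10.9%.

10.9%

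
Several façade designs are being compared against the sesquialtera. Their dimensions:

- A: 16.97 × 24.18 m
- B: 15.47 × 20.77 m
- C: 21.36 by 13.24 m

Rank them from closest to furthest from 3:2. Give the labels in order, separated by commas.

A: 24.18/16.97 ≈ 1.425 → |1.425 − 1.500| = 0.075
B: 20.77/15.47 ≈ 1.343 → |1.343 − 1.500| = 0.157
C: 21.36/13.24 ≈ 1.613 → |1.613 − 1.500| = 0.113

A, C, B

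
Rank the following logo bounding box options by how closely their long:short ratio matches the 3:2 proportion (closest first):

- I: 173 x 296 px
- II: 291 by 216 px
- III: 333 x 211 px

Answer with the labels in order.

III, II, I

Ratios: I = 296 / 173 ≈ 1.711; II = 291 / 216 ≈ 1.347; III = 333 / 211 ≈ 1.578.
|Δ from 1.500|: I 0.211; II 0.153; III 0.078.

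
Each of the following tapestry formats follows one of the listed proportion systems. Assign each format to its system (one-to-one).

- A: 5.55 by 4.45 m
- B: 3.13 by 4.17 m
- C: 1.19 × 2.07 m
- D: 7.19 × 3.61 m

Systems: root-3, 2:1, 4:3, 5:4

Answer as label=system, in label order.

A=5:4, B=4:3, C=root-3, D=2:1

Ratios: A ≈ 1.247; B ≈ 1.332; C ≈ 1.739; D ≈ 1.992.
Targets: root-3 ≈ 1.732; 2:1 ≈ 2.000; 4:3 ≈ 1.333; 5:4 ≈ 1.250.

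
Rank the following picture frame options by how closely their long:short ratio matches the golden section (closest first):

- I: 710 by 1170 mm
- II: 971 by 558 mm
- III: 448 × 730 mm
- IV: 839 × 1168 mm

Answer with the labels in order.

III, I, II, IV

Ratios: I = 1170 / 710 ≈ 1.648; II = 971 / 558 ≈ 1.740; III = 730 / 448 ≈ 1.629; IV = 1168 / 839 ≈ 1.392.
|Δ from 1.618|: I 0.030; II 0.122; III 0.011; IV 0.226.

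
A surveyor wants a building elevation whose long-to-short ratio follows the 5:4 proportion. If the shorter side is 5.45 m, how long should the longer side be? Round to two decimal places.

6.81 m

5:4 = 1.25000.
Longer side = 5.45 × 1.25000 ≈ 6.8125 → 6.81 m.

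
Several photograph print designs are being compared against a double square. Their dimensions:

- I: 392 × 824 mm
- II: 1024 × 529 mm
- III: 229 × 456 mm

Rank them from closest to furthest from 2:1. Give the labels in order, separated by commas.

III, II, I

Ratios: I = 824 / 392 ≈ 2.102; II = 1024 / 529 ≈ 1.936; III = 456 / 229 ≈ 1.991.
|Δ from 2.000|: I 0.102; II 0.064; III 0.009.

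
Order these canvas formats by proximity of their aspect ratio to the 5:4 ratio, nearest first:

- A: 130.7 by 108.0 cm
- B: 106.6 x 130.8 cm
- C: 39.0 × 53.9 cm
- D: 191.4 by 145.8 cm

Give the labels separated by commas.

B, A, D, C

A: 130.7/108.0 ≈ 1.210 → |1.210 − 1.250| = 0.040
B: 130.8/106.6 ≈ 1.227 → |1.227 − 1.250| = 0.023
C: 53.9/39.0 ≈ 1.382 → |1.382 − 1.250| = 0.132
D: 191.4/145.8 ≈ 1.313 → |1.313 − 1.250| = 0.063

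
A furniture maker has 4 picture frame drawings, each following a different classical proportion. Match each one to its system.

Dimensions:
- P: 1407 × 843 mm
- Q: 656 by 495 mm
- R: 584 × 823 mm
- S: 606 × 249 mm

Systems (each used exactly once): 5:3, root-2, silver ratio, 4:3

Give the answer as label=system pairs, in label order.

P=5:3, Q=4:3, R=root-2, S=silver ratio

P = 1407/843 ≈ 1.669 → 5:3 (1.667)
Q = 656/495 ≈ 1.325 → 4:3 (1.333)
R = 823/584 ≈ 1.409 → root-2 (1.414)
S = 606/249 ≈ 2.434 → silver ratio (2.414)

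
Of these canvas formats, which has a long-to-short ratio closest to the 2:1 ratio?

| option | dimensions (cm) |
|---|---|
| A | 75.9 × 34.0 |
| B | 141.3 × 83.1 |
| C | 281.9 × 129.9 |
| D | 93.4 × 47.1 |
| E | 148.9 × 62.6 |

Ratios (long/short): A ≈ 2.232; B ≈ 1.700; C ≈ 2.170; D ≈ 1.983; E ≈ 2.379.
2:1 ≈ 2.000; option D is nearest (Δ 0.017).

D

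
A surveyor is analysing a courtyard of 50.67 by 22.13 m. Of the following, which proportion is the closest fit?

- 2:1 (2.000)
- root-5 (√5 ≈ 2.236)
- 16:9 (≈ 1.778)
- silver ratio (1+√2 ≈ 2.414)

Ratio = 50.67 / 22.13 ≈ 2.290.
Distances: 2:1 2.000 (Δ 0.290); root-5 2.236 (Δ 0.054); 16:9 1.778 (Δ 0.512); silver ratio 2.414 (Δ 0.124).

root-5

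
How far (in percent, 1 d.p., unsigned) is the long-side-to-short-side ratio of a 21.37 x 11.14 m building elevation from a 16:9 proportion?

Ratio = 21.37 / 11.14 ≈ 1.9183.
Ideal 16:9 ≈ 1.7778. |1.9183 − 1.7778| / 1.7778 ≈ 7.90% → 7.9%.

7.9%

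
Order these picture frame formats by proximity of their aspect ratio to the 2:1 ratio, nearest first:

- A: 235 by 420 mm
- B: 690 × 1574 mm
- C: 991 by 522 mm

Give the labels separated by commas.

C, A, B

A: 420/235 ≈ 1.787 → |1.787 − 2.000| = 0.213
B: 1574/690 ≈ 2.281 → |2.281 − 2.000| = 0.281
C: 991/522 ≈ 1.898 → |1.898 − 2.000| = 0.102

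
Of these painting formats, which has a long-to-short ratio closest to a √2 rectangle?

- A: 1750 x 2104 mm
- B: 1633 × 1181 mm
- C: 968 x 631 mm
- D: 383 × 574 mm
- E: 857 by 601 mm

E

Target root-2 ≈ 1.414.
A: 1.202 (Δ0.212)  B: 1.383 (Δ0.031)  C: 1.534 (Δ0.120)  D: 1.499 (Δ0.085)  E: 1.426 (Δ0.012)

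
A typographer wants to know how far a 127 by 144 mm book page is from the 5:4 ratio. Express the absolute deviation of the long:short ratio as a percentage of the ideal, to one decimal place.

9.3%

Ratio = 144 / 127 ≈ 1.1339.
Ideal 5:4 = 1.2500. |1.1339 − 1.2500| / 1.2500 ≈ 9.29% → 9.3%.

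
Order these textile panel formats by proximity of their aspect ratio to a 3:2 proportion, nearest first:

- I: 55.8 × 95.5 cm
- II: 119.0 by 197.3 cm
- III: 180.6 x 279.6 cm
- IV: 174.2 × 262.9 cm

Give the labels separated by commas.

IV, III, II, I

Ratios: I = 95.5 / 55.8 ≈ 1.711; II = 197.3 / 119.0 ≈ 1.658; III = 279.6 / 180.6 ≈ 1.548; IV = 262.9 / 174.2 ≈ 1.509.
|Δ from 1.500|: I 0.211; II 0.158; III 0.048; IV 0.009.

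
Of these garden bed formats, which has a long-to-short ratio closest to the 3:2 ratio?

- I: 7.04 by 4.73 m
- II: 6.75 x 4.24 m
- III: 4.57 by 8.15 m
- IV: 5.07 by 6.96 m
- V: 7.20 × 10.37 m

Ratios (long/short): I ≈ 1.488; II ≈ 1.592; III ≈ 1.783; IV ≈ 1.373; V ≈ 1.440.
3:2 ≈ 1.500; option I is nearest (Δ 0.012).

I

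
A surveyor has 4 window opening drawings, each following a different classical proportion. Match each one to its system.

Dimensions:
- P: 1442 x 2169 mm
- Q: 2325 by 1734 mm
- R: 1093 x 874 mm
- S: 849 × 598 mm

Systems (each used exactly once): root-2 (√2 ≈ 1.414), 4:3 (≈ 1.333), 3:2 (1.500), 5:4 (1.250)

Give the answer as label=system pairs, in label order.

P=3:2, Q=4:3, R=5:4, S=root-2

P = 2169/1442 ≈ 1.504 → 3:2 (1.500)
Q = 2325/1734 ≈ 1.341 → 4:3 (1.333)
R = 1093/874 ≈ 1.251 → 5:4 (1.250)
S = 849/598 ≈ 1.420 → root-2 (1.414)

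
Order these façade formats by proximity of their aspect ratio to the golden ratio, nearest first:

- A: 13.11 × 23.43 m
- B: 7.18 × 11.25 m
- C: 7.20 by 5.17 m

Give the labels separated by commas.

B, A, C

A: 23.43/13.11 ≈ 1.787 → |1.787 − 1.618| = 0.169
B: 11.25/7.18 ≈ 1.567 → |1.567 − 1.618| = 0.051
C: 7.20/5.17 ≈ 1.393 → |1.393 − 1.618| = 0.225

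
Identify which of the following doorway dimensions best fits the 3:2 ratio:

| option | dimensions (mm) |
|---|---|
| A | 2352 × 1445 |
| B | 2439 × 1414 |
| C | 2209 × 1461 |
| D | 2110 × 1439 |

C

Ratios (long/short): A ≈ 1.628; B ≈ 1.725; C ≈ 1.512; D ≈ 1.466.
3:2 ≈ 1.500; option C is nearest (Δ 0.012).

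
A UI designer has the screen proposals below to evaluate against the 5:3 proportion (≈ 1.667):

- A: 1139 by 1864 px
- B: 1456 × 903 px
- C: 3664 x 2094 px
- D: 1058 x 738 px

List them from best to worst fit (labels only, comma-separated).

A, B, C, D

A: 1864/1139 ≈ 1.637 → |1.637 − 1.667| = 0.030
B: 1456/903 ≈ 1.612 → |1.612 − 1.667| = 0.055
C: 3664/2094 ≈ 1.750 → |1.750 − 1.667| = 0.083
D: 1058/738 ≈ 1.434 → |1.434 − 1.667| = 0.233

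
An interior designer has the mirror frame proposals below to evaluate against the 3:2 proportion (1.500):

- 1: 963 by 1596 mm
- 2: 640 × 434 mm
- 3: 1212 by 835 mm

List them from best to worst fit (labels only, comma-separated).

Ratios: 1 = 1596 / 963 ≈ 1.657; 2 = 640 / 434 ≈ 1.475; 3 = 1212 / 835 ≈ 1.451.
|Δ from 1.500|: 1 0.157; 2 0.025; 3 0.049.

2, 3, 1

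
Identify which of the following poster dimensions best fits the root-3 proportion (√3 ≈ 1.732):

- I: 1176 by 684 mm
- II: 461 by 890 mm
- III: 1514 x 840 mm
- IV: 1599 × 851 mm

I

Ratios (long/short): I ≈ 1.719; II ≈ 1.931; III ≈ 1.802; IV ≈ 1.879.
root-3 ≈ 1.732; option I is nearest (Δ 0.013).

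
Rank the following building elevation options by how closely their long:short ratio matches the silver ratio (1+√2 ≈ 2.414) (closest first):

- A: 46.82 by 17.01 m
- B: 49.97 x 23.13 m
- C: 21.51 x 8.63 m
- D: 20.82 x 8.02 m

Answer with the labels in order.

A: 46.82/17.01 ≈ 2.752 → |2.752 − 2.414| = 0.338
B: 49.97/23.13 ≈ 2.160 → |2.160 − 2.414| = 0.254
C: 21.51/8.63 ≈ 2.492 → |2.492 − 2.414| = 0.078
D: 20.82/8.02 ≈ 2.596 → |2.596 − 2.414| = 0.182

C, D, B, A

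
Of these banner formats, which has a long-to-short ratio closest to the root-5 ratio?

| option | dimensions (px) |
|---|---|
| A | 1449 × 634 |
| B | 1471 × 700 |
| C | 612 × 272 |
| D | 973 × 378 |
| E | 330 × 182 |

Ratios (long/short): A ≈ 2.285; B ≈ 2.101; C ≈ 2.250; D ≈ 2.574; E ≈ 1.813.
root-5 ≈ 2.236; option C is nearest (Δ 0.014).

C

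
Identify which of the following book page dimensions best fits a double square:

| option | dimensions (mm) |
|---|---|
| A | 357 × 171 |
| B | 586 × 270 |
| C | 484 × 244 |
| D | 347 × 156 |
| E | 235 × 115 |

Ratios (long/short): A ≈ 2.088; B ≈ 2.170; C ≈ 1.984; D ≈ 2.224; E ≈ 2.043.
2:1 ≈ 2.000; option C is nearest (Δ 0.016).

C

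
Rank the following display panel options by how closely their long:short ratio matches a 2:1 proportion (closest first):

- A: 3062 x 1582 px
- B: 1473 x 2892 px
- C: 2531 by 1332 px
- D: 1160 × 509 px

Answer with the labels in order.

B, A, C, D

Ratios: A = 3062 / 1582 ≈ 1.936; B = 2892 / 1473 ≈ 1.963; C = 2531 / 1332 ≈ 1.900; D = 1160 / 509 ≈ 2.279.
|Δ from 2.000|: A 0.064; B 0.037; C 0.100; D 0.279.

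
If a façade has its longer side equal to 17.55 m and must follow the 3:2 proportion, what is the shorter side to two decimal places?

11.70 m

3:2 = 1.50000.
Shorter side = 17.55 ÷ 1.50000 ≈ 11.7000 → 11.70 m.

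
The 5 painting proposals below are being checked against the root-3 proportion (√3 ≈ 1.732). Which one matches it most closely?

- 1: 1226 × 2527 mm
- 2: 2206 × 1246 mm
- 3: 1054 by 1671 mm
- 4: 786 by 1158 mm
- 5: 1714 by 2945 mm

Ratios (long/short): 1 ≈ 2.061; 2 ≈ 1.770; 3 ≈ 1.585; 4 ≈ 1.473; 5 ≈ 1.718.
root-3 ≈ 1.732; option 5 is nearest (Δ 0.014).

5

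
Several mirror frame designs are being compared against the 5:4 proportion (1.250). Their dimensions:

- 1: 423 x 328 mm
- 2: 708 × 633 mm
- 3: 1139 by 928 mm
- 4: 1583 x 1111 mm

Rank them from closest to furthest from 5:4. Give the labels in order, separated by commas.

3, 1, 2, 4

Ratios: 1 = 423 / 328 ≈ 1.290; 2 = 708 / 633 ≈ 1.118; 3 = 1139 / 928 ≈ 1.227; 4 = 1583 / 1111 ≈ 1.425.
|Δ from 1.250|: 1 0.040; 2 0.132; 3 0.023; 4 0.175.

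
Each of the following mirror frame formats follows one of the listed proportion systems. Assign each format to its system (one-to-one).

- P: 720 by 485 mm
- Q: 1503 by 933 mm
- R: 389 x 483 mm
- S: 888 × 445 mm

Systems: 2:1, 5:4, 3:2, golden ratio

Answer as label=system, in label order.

P=3:2, Q=golden ratio, R=5:4, S=2:1

Ratios: P ≈ 1.485; Q ≈ 1.611; R ≈ 1.242; S ≈ 1.996.
Targets: 2:1 ≈ 2.000; 5:4 ≈ 1.250; 3:2 ≈ 1.500; golden ratio ≈ 1.618.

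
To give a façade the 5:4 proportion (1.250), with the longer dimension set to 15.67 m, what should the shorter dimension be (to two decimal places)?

12.54 m

5:4 = 1.25000.
Shorter side = 15.67 ÷ 1.25000 ≈ 12.5360 → 12.54 m.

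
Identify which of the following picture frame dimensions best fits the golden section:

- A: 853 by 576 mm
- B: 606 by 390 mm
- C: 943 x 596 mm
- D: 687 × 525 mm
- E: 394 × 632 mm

Target golden ratio ≈ 1.618.
A: 1.481 (Δ0.137)  B: 1.554 (Δ0.064)  C: 1.582 (Δ0.036)  D: 1.309 (Δ0.309)  E: 1.604 (Δ0.014)

E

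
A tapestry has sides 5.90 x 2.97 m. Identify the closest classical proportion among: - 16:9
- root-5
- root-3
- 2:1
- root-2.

2:1

5.90/2.97 ≈ 1.987. Nearest candidates are 2:1 (2.000, off by 0.013) and 16:9 (1.778, off by 0.209).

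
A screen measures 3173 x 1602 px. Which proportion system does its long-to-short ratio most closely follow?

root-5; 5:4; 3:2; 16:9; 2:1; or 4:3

3173/1602 ≈ 1.981. Nearest candidates are 2:1 (2.000, off by 0.019) and 16:9 (1.778, off by 0.203).

2:1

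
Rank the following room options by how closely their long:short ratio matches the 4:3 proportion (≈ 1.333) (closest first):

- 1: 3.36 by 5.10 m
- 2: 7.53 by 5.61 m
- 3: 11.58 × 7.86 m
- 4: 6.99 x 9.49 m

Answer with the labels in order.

Ratios: 1 = 5.10 / 3.36 ≈ 1.518; 2 = 7.53 / 5.61 ≈ 1.342; 3 = 11.58 / 7.86 ≈ 1.473; 4 = 9.49 / 6.99 ≈ 1.358.
|Δ from 1.333|: 1 0.185; 2 0.009; 3 0.140; 4 0.025.

2, 4, 3, 1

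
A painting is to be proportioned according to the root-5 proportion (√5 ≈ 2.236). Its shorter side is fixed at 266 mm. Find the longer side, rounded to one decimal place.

594.8 mm

root-5 ≈ 2.23607.
Longer side = 266 × 2.23607 ≈ 594.795 → 594.8 mm.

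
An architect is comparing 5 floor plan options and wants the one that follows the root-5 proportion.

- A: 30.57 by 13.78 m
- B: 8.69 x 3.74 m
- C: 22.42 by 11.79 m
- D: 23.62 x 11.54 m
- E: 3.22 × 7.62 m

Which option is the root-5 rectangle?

A

Target root-5 ≈ 2.236.
A: 2.218 (Δ0.018)  B: 2.324 (Δ0.088)  C: 1.902 (Δ0.334)  D: 2.047 (Δ0.189)  E: 2.366 (Δ0.130)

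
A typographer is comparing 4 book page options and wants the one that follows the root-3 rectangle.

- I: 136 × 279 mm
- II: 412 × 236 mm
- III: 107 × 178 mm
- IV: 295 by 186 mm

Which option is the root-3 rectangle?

Target root-3 ≈ 1.732.
I: 2.051 (Δ0.319)  II: 1.746 (Δ0.014)  III: 1.664 (Δ0.068)  IV: 1.586 (Δ0.146)

II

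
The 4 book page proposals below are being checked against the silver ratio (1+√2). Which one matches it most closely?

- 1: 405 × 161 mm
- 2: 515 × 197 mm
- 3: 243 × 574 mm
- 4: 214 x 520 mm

4

Target silver ratio ≈ 2.414.
1: 2.516 (Δ0.102)  2: 2.614 (Δ0.200)  3: 2.362 (Δ0.052)  4: 2.430 (Δ0.016)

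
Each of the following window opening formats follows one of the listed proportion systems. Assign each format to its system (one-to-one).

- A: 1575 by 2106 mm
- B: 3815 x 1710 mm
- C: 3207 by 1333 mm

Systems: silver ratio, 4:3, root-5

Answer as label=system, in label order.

A = 2106/1575 ≈ 1.337 → 4:3 (1.333)
B = 3815/1710 ≈ 2.231 → root-5 (2.236)
C = 3207/1333 ≈ 2.406 → silver ratio (2.414)

A=4:3, B=root-5, C=silver ratio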